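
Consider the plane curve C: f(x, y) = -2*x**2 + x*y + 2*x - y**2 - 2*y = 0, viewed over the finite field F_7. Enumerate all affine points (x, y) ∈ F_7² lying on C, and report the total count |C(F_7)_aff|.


Affine F_7-points: {(0, 0), (0, 5), (1, 0), (1, 6), (3, 2), (3, 6), (6, 2)}; count = 7.

For each of the 49 pairs (x, y) ∈ F_7², evaluate f(x, y) mod 7. Record the zeros.
  x = 0: [0↦0, 1↦4, 2↦6, 3↦6, 4↦4, 5↦0, 6↦1]  zeros at y ∈ {0, 5}
  x = 1: [0↦0, 1↦5, 2↦1, 3↦2, 4↦1, 5↦5, 6↦0]  zeros at y ∈ {0, 6}
  x = 2: [0↦3, 1↦2, 2↦6, 3↦1, 4↦1, 5↦6, 6↦2]  zeros at y ∈ ∅
  x = 3: [0↦2, 1↦2, 2↦0, 3↦3, 4↦4, 5↦3, 6↦0]  zeros at y ∈ {2, 6}
  x = 4: [0↦4, 1↦5, 2↦4, 3↦1, 4↦3, 5↦3, 6↦1]  zeros at y ∈ ∅
  x = 5: [0↦2, 1↦4, 2↦4, 3↦2, 4↦5, 5↦6, 6↦5]  zeros at y ∈ ∅
  x = 6: [0↦3, 1↦6, 2↦0, 3↦6, 4↦3, 5↦5, 6↦5]  zeros at y ∈ {2}
Collecting zeros: affine points = {(0, 0), (0, 5), (1, 0), (1, 6), (3, 2), (3, 6), (6, 2)}.
Total count |C(F_7)_aff| = 7.


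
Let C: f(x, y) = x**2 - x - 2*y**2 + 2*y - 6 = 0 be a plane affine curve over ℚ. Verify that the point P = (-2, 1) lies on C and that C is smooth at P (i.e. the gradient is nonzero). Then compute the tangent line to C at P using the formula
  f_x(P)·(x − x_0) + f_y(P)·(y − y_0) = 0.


Tangent line at P: -5*x - 2*y - 8 = 0.

Step 1: f(-2, 1) = 0, so P lies on C.
Step 2: partial derivatives
  f_x(x, y) = 2*x - 1, f_y(x, y) = 2 - 4*y.
  f_x(P) = -5, f_y(P) = -2 (gradient nonzero, so P is smooth).
Step 3: tangent line at P: -5·(x − -2) + -2·(y − 1) = 0.
Expanding: -5*x - 2*y - 8 = 0.


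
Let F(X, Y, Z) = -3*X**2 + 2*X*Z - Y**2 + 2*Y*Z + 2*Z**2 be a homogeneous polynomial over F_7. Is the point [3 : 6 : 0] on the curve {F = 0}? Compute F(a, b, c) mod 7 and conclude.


F(3,6,0) ≡ 0 (mod 7); P is on the curve.

Evaluate F(3, 6, 0) term-by-term (mod 7).
  -3*X**2 ↦ -3·9·1·1 = -27
  2*X*Z ↦ 2·3·1·0 = 0
  -Y**2 ↦ -1·1·36·1 = -36
  2*Y*Z ↦ 2·1·6·0 = 0
  2*Z**2 ↦ 2·1·1·0 = 0
Sum: F(3, 6, 0) = (-27) + (0) + (-36) + (0) + (0) = -63.
Reducing mod 7: -63 ≡ 0 (mod 7).
Since F(a, b, c) ≡ 0 (mod 7), P lies on the curve.


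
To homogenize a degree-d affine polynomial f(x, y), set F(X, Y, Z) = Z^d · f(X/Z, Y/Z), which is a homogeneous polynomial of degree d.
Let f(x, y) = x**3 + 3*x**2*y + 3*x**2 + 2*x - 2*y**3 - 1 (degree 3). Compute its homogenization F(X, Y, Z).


F(X, Y, Z) = X**3 + 3*X**2*Y + 3*X**2*Z + 2*X*Z**2 - 2*Y**3 - Z**3

deg(f) = 3.
Substitute x = X/Z, y = Y/Z into f, then multiply by Z^3.
  monomial 1·x^3·y^0 ↦ 1·X^3·Y^0·Z^0.
  monomial 3·x^2·y^1 ↦ 3·X^2·Y^1·Z^0.
  monomial 3·x^2·y^0 ↦ 3·X^2·Y^0·Z^1.
  monomial 2·x^1·y^0 ↦ 2·X^1·Y^0·Z^2.
  monomial -2·x^0·y^3 ↦ -2·X^0·Y^3·Z^0.
  monomial -1·x^0·y^0 ↦ -1·X^0·Y^0·Z^3.
Collecting: F(X, Y, Z) = X**3 + 3*X**2*Y + 3*X**2*Z + 2*X*Z**2 - 2*Y**3 - Z**3.


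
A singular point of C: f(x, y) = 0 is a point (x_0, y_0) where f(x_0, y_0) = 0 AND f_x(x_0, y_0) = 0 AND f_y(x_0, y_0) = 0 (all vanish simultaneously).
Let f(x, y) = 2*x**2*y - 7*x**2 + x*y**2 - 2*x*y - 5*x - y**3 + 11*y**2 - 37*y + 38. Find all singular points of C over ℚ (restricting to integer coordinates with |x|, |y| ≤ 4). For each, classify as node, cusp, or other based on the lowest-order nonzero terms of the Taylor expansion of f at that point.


Singular points: {(-1, 3)}; classification: node.

Compute partial derivatives:
  f_x = 4*x*y - 14*x + y**2 - 2*y - 5.
  f_y = 2*x**2 + 2*x*y - 2*x - 3*y**2 + 22*y - 37.
Scan x_0 ∈ {−4, ..., 4}. For each x_0, f_y(x_0, y) is a polynomial in y; find its integer roots y ∈ {−4, ..., 4}, then test f_x and f at those candidates.
  x = -4: f_y(-4, y) = -3*y**2 + 14*y + 3; no integer root y with |y| ≤ 4.
  x = -3: f_y(-3, y) = -3*y**2 + 16*y - 13; vanishes at y ∈ {1}. (-3, 1): f_x = 24 ≠ 0.
  x = -2: f_y(-2, y) = -3*y**2 + 18*y - 25; no integer root y with |y| ≤ 4.
  x = -1: f_y(-1, y) = -3*y**2 + 20*y - 33; vanishes at y ∈ {3}. (-1, 3): f_x = 0, f = 0 — SINGULAR.
  x = 0: f_y(0, y) = -3*y**2 + 22*y - 37; no integer root y with |y| ≤ 4.
  x = 1: f_y(1, y) = -3*y**2 + 24*y - 37; no integer root y with |y| ≤ 4.
  x = 2: f_y(2, y) = -3*y**2 + 26*y - 33; no integer root y with |y| ≤ 4.
  x = 3: f_y(3, y) = -3*y**2 + 28*y - 25; vanishes at y ∈ {1}. (3, 1): f_x = -36 ≠ 0.
  x = 4: f_y(4, y) = -3*y**2 + 30*y - 13; no integer root y with |y| ≤ 4.
Only singular point on the grid: (-1, 3).
Classify: substitute x = -1 + u, y = 3 + v and expand: f = 2*u**2*v - u**2 + u*v**2 - v**3 + v**2.
No constant or linear terms (consistent with a singular point). Quadratic part: -u**2 + v**2. Cubic part: 2*u**2*v + u*v**2 - v**3.
The quadratic part v**2 - u**2 = (v − u)(v + u) splits into two distinct linear factors, so there are two distinct tangent lines y − 3 = ±(x − -1) — this is a node (ordinary double point).
Classification: node.


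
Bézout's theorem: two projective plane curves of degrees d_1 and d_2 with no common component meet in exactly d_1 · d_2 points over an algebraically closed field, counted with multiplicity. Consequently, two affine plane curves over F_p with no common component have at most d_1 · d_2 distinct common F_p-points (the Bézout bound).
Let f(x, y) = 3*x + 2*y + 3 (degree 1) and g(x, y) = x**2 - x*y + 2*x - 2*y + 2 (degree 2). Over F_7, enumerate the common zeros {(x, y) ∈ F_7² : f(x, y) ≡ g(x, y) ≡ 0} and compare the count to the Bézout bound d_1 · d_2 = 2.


Common zeros: {(1, 4), (2, 6)}; count = 2; Bézout bound = 2.

deg(f) = 1, deg(g) = 2, so Bézout bound = 2.
Scan x ∈ F_7. For each x, list the y ∈ F_7 with f(x, y) ≡ 0 and those with g(x, y) ≡ 0 (mod 7); the common zeros in that column are the intersection.
  x = 0: f ≡ 0 at y ∈ {2}; g ≡ 0 at y ∈ {1}; common: ∅.
  x = 1: f ≡ 0 at y ∈ {4}; g ≡ 0 at y ∈ {4}; common: {4}.
  x = 2: f ≡ 0 at y ∈ {6}; g ≡ 0 at y ∈ {6}; common: {6}.
  x = 3: f ≡ 0 at y ∈ {1}; g ≡ 0 at y ∈ {2}; common: ∅.
  x = 4: f ≡ 0 at y ∈ {3}; g ≡ 0 at y ∈ {2}; common: ∅.
  x = 5: f ≡ 0 at y ∈ {5}; g ≡ 0 at y ∈ ∅; common: ∅.
  x = 6: f ≡ 0 at y ∈ {0}; g ≡ 0 at y ∈ {1}; common: ∅.
Collecting: common zeros = {(1, 4), (2, 6)}, so the count is 2.
Comparison with the Bézout bound: 2 ≤ 2 = deg(f)·deg(g), as expected for curves with no common component (the bound is attained).


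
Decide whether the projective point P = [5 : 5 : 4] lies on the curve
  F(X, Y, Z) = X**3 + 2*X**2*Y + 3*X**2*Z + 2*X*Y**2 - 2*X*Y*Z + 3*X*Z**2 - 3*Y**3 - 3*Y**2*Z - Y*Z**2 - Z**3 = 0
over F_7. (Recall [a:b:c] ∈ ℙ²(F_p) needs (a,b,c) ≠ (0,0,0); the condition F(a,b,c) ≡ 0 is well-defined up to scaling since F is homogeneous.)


F(5,5,4) ≡ 6 (mod 7); P is NOT on the curve.

Evaluate F(5, 5, 4) term-by-term (mod 7).
  X**3 ↦ 1·125·1·1 = 125
  2*X**2*Y ↦ 2·25·5·1 = 250
  3*X**2*Z ↦ 3·25·1·4 = 300
  2*X*Y**2 ↦ 2·5·25·1 = 250
  -2*X*Y*Z ↦ -2·5·5·4 = -200
  3*X*Z**2 ↦ 3·5·1·16 = 240
  -3*Y**3 ↦ -3·1·125·1 = -375
  -3*Y**2*Z ↦ -3·1·25·4 = -300
  -Y*Z**2 ↦ -1·1·5·16 = -80
  -Z**3 ↦ -1·1·1·64 = -64
Sum: F(5, 5, 4) = (125) + (250) + (300) + (250) + (-200) + (240) + (-375) + (-300) + (-80) + (-64) = 146.
Reducing mod 7: 146 ≡ 6 (mod 7).
Since F(a, b, c) ≡ 6 ≠ 0 (mod 7), P does NOT lie on the curve.


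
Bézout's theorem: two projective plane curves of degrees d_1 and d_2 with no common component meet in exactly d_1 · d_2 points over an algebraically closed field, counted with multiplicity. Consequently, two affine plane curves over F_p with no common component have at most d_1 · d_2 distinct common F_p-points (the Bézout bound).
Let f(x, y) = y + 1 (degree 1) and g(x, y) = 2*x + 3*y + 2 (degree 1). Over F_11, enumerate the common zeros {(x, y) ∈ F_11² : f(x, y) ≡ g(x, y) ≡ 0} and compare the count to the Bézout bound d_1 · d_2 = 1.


Common zeros: {(6, 10)}; count = 1; Bézout bound = 1.

deg(f) = 1, deg(g) = 1, so Bézout bound = 1.
Scan x ∈ F_11. For each x, list the y ∈ F_11 with f(x, y) ≡ 0 and those with g(x, y) ≡ 0 (mod 11); the common zeros in that column are the intersection.
  x = 0: f ≡ 0 at y ∈ {10}; g ≡ 0 at y ∈ {3}; common: ∅.
  x = 1: f ≡ 0 at y ∈ {10}; g ≡ 0 at y ∈ {6}; common: ∅.
  x = 2: f ≡ 0 at y ∈ {10}; g ≡ 0 at y ∈ {9}; common: ∅.
  x = 3: f ≡ 0 at y ∈ {10}; g ≡ 0 at y ∈ {1}; common: ∅.
  x = 4: f ≡ 0 at y ∈ {10}; g ≡ 0 at y ∈ {4}; common: ∅.
  x = 5: f ≡ 0 at y ∈ {10}; g ≡ 0 at y ∈ {7}; common: ∅.
  x = 6: f ≡ 0 at y ∈ {10}; g ≡ 0 at y ∈ {10}; common: {10}.
  x = 7: f ≡ 0 at y ∈ {10}; g ≡ 0 at y ∈ {2}; common: ∅.
  x = 8: f ≡ 0 at y ∈ {10}; g ≡ 0 at y ∈ {5}; common: ∅.
  x = 9: f ≡ 0 at y ∈ {10}; g ≡ 0 at y ∈ {8}; common: ∅.
  x = 10: f ≡ 0 at y ∈ {10}; g ≡ 0 at y ∈ {0}; common: ∅.
Collecting: common zeros = {(6, 10)}, so the count is 1.
Comparison with the Bézout bound: 1 ≤ 1 = deg(f)·deg(g), as expected for curves with no common component (the bound is attained).


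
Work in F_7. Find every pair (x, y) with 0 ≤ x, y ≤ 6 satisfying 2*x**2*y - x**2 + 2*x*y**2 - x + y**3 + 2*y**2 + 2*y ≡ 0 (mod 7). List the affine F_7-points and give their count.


Affine F_7-points: {(0, 0), (1, 1), (2, 3), (3, 3), (3, 5), (4, 5), (5, 1), (5, 4), (6, 0)}; count = 9.

For each of the 49 pairs (x, y) ∈ F_7², evaluate f(x, y) mod 7. Record the zeros.
  x = 0: [0↦0, 1↦5, 2↦6, 3↦2, 4↦6, 5↦3, 6↦6]  zeros at y ∈ {0}
  x = 1: [0↦5, 1↦0, 2↦2, 3↦3, 4↦2, 5↦5, 6↦4]  zeros at y ∈ {1}
  x = 2: [0↦1, 1↦4, 2↦4, 3↦0, 4↦5, 5↦4, 6↦3]  zeros at y ∈ {3}
  x = 3: [0↦2, 1↦3, 2↦5, 3↦0, 4↦1, 5↦0, 6↦3]  zeros at y ∈ {3, 5}
  x = 4: [0↦1, 1↦4, 2↦5, 3↦3, 4↦4, 5↦0, 6↦4]  zeros at y ∈ {5}
  x = 5: [0↦5, 1↦0, 2↦4, 3↦2, 4↦0, 5↦4, 6↦6]  zeros at y ∈ {1, 4}
  x = 6: [0↦0, 1↦5, 2↦2, 3↦4, 4↦3, 5↦5, 6↦2]  zeros at y ∈ {0}
Collecting zeros: affine points = {(0, 0), (1, 1), (2, 3), (3, 3), (3, 5), (4, 5), (5, 1), (5, 4), (6, 0)}.
Total count |C(F_7)_aff| = 9.


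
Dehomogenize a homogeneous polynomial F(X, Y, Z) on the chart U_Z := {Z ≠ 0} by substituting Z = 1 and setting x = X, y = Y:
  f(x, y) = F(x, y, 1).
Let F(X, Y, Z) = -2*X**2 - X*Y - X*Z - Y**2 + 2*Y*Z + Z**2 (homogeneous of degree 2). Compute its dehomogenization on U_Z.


f(x, y) = -2*x**2 - x*y - x - y**2 + 2*y + 1

On U_Z we set Z = 1. Each monomial c·X^i·Y^j·Z^k in F becomes c·x^i·y^j·1^k = c·x^i·y^j.
Substituting Z = 1: F(X, Y, 1) = -2*x**2 - x*y - x - y**2 + 2*y + 1.
Note: deg(f) ≤ deg(F) = 2; strict inequality happens when F is divisible by Z (lost terms).


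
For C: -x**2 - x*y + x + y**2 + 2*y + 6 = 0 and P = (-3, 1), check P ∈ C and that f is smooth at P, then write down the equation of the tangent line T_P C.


Tangent line at P: 6*x + 7*y + 11 = 0.

Step 1: f(-3, 1) = 0, so P lies on C.
Step 2: partial derivatives
  f_x(x, y) = -2*x - y + 1, f_y(x, y) = -x + 2*y + 2.
  f_x(P) = 6, f_y(P) = 7 (gradient nonzero, so P is smooth).
Step 3: tangent line at P: 6·(x − -3) + 7·(y − 1) = 0.
Expanding: 6*x + 7*y + 11 = 0.


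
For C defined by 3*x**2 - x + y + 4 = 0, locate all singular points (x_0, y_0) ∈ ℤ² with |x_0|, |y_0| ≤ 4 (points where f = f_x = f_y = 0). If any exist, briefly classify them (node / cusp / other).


No singular points in the scanned grid; C is smooth there.

Compute partial derivatives:
  f_x = 6*x - 1.
  f_y = 1.
f_y = 1 is a nonzero constant, so f_y never vanishes: no point (x, y) can satisfy f = f_x = f_y = 0. In particular no (x, y) ∈ {−4, ..., 4}² is singular; the curve is smooth.


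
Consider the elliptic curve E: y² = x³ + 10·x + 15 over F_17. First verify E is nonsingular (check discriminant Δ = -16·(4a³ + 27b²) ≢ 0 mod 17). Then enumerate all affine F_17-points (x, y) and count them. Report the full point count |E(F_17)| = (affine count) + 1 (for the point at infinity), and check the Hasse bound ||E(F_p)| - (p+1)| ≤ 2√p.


Affine points = {(0, 7), (0, 10), (1, 3), (1, 14), (2, 3), (2, 14), (3, 2), (3, 15), (4, 0), (6, 6), (6, 11), (9, 1), (9, 16), (13, 8), (13, 9), (14, 3), (14, 14), (15, 2), (15, 15), (16, 2), (16, 15)}; affine count = 21; |E(F_17)| = 22.

Discriminant check: Δ ∝ 4a³ + 27b² = 4·10³ + 27·15² = 4·1000 + 27·225 ≡ 11 (mod 17). Nonzero ⇒ E is nonsingular.
For each x ∈ F_17, compute rhs = x³ + 10·x + 15 mod 17, then count y ∈ F_17 with y² ≡ rhs.
  x = 0: rhs = 15, matching y values: 7, 10 (2 points).
  x = 1: rhs = 9, matching y values: 3, 14 (2 points).
  x = 2: rhs = 9, matching y values: 3, 14 (2 points).
  x = 3: rhs = 4, matching y values: 2, 15 (2 points).
  x = 4: rhs = 0, matching y values: 0 (1 points).
  x = 5: rhs = 3, matching y values: none (0 points).
  x = 6: rhs = 2, matching y values: 6, 11 (2 points).
  x = 7: rhs = 3, matching y values: none (0 points).
  x = 8: rhs = 12, matching y values: none (0 points).
  x = 9: rhs = 1, matching y values: 1, 16 (2 points).
  x = 10: rhs = 10, matching y values: none (0 points).
  x = 11: rhs = 11, matching y values: none (0 points).
  x = 12: rhs = 10, matching y values: none (0 points).
  x = 13: rhs = 13, matching y values: 8, 9 (2 points).
  x = 14: rhs = 9, matching y values: 3, 14 (2 points).
  x = 15: rhs = 4, matching y values: 2, 15 (2 points).
  x = 16: rhs = 4, matching y values: 2, 15 (2 points).
Total affine count: 21.
Full point count |E(F_17)| = 21 + 1 = 22.
Hasse bound: |22 − (17+1)| = |4| = 4 ≤ 2√17 ≈ 8.2462 ✓.


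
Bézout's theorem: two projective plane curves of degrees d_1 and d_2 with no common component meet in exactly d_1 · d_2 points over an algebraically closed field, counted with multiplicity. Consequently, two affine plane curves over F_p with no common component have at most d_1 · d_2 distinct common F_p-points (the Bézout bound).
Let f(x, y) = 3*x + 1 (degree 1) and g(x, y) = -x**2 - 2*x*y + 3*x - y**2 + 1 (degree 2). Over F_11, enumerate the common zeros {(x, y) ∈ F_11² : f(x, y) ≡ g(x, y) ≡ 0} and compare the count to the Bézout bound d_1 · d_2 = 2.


Common zeros: {(7, 4)}; count = 1; Bézout bound = 2.

deg(f) = 1, deg(g) = 2, so Bézout bound = 2.
Scan x ∈ F_11. For each x, list the y ∈ F_11 with f(x, y) ≡ 0 and those with g(x, y) ≡ 0 (mod 11); the common zeros in that column are the intersection.
  x = 0: f ≡ 0 at y ∈ ∅; g ≡ 0 at y ∈ {1, 10}; common: ∅.
  x = 1: f ≡ 0 at y ∈ ∅; g ≡ 0 at y ∈ {1, 8}; common: ∅.
  x = 2: f ≡ 0 at y ∈ ∅; g ≡ 0 at y ∈ ∅; common: ∅.
  x = 3: f ≡ 0 at y ∈ ∅; g ≡ 0 at y ∈ ∅; common: ∅.
  x = 4: f ≡ 0 at y ∈ ∅; g ≡ 0 at y ∈ ∅; common: ∅.
  x = 5: f ≡ 0 at y ∈ ∅; g ≡ 0 at y ∈ {2, 10}; common: ∅.
  x = 6: f ≡ 0 at y ∈ ∅; g ≡ 0 at y ∈ ∅; common: ∅.
  x = 7: f ≡ 0 at y ∈ {0, 1, 2, 3, 4, 5, 6, 7, 8, 9, 10}; g ≡ 0 at y ∈ {4}; common: {4}.
  x = 8: f ≡ 0 at y ∈ ∅; g ≡ 0 at y ∈ {8, 9}; common: ∅.
  x = 9: f ≡ 0 at y ∈ ∅; g ≡ 0 at y ∈ ∅; common: ∅.
  x = 10: f ≡ 0 at y ∈ ∅; g ≡ 0 at y ∈ {4, 9}; common: ∅.
Collecting: common zeros = {(7, 4)}, so the count is 1.
Comparison with the Bézout bound: 1 ≤ 2 = deg(f)·deg(g), as expected for curves with no common component (the affine F_11-count falls short of the bound because intersections may lie at infinity, over extension fields, or carry multiplicity).


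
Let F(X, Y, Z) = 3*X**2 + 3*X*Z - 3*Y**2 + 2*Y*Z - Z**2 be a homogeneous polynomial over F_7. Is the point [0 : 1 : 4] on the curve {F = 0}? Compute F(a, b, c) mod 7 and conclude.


F(0,1,4) ≡ 3 (mod 7); P is NOT on the curve.

Evaluate F(0, 1, 4) term-by-term (mod 7).
  3*X**2 ↦ 3·0·1·1 = 0
  3*X*Z ↦ 3·0·1·4 = 0
  -3*Y**2 ↦ -3·1·1·1 = -3
  2*Y*Z ↦ 2·1·1·4 = 8
  -Z**2 ↦ -1·1·1·16 = -16
Sum: F(0, 1, 4) = (0) + (0) + (-3) + (8) + (-16) = -11.
Reducing mod 7: -11 ≡ 3 (mod 7).
Since F(a, b, c) ≡ 3 ≠ 0 (mod 7), P does NOT lie on the curve.


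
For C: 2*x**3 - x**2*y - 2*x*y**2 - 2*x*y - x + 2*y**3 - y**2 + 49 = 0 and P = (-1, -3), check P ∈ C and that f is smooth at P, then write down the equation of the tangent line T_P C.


Tangent line at P: -13*x + 49*y + 134 = 0.

Step 1: f(-1, -3) = 0, so P lies on C.
Step 2: partial derivatives
  f_x(x, y) = 6*x**2 - 2*x*y - 2*y**2 - 2*y - 1, f_y(x, y) = -x**2 - 4*x*y - 2*x + 6*y**2 - 2*y.
  f_x(P) = -13, f_y(P) = 49 (gradient nonzero, so P is smooth).
Step 3: tangent line at P: -13·(x − -1) + 49·(y − -3) = 0.
Expanding: -13*x + 49*y + 134 = 0.


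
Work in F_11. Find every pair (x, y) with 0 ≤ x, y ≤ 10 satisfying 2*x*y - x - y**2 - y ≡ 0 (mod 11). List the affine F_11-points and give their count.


Affine F_11-points: {(0, 0), (0, 10), (2, 1), (2, 2), (4, 9), (6, 4), (6, 7), (7, 5), (7, 8), (9, 3)}; count = 10.

For each of the 121 pairs (x, y) ∈ F_11², evaluate f(x, y) mod 11. Record the zeros.
  x = 0: [0↦0, 1↦9, 2↦5, 3↦10, 4↦2, 5↦3, 6↦2, 7↦10, 8↦5, 9↦9, 10↦0]  zeros at y ∈ {0, 10}
  x = 1: [0↦10, 1↦10, 2↦8, 3↦4, 4↦9, 5↦1, 6↦2, 7↦1, 8↦9, 9↦4, 10↦8]  zeros at y ∈ ∅
  x = 2: [0↦9, 1↦0, 2↦0, 3↦9, 4↦5, 5↦10, 6↦2, 7↦3, 8↦2, 9↦10, 10↦5]  zeros at y ∈ {1, 2}
  x = 3: [0↦8, 1↦1, 2↦3, 3↦3, 4↦1, 5↦8, 6↦2, 7↦5, 8↦6, 9↦5, 10↦2]  zeros at y ∈ ∅
  x = 4: [0↦7, 1↦2, 2↦6, 3↦8, 4↦8, 5↦6, 6↦2, 7↦7, 8↦10, 9↦0, 10↦10]  zeros at y ∈ {9}
  x = 5: [0↦6, 1↦3, 2↦9, 3↦2, 4↦4, 5↦4, 6↦2, 7↦9, 8↦3, 9↦6, 10↦7]  zeros at y ∈ ∅
  x = 6: [0↦5, 1↦4, 2↦1, 3↦7, 4↦0, 5↦2, 6↦2, 7↦0, 8↦7, 9↦1, 10↦4]  zeros at y ∈ {4, 7}
  x = 7: [0↦4, 1↦5, 2↦4, 3↦1, 4↦7, 5↦0, 6↦2, 7↦2, 8↦0, 9↦7, 10↦1]  zeros at y ∈ {5, 8}
  x = 8: [0↦3, 1↦6, 2↦7, 3↦6, 4↦3, 5↦9, 6↦2, 7↦4, 8↦4, 9↦2, 10↦9]  zeros at y ∈ ∅
  x = 9: [0↦2, 1↦7, 2↦10, 3↦0, 4↦10, 5↦7, 6↦2, 7↦6, 8↦8, 9↦8, 10↦6]  zeros at y ∈ {3}
  x = 10: [0↦1, 1↦8, 2↦2, 3↦5, 4↦6, 5↦5, 6↦2, 7↦8, 8↦1, 9↦3, 10↦3]  zeros at y ∈ ∅
Collecting zeros: affine points = {(0, 0), (0, 10), (2, 1), (2, 2), (4, 9), (6, 4), (6, 7), (7, 5), (7, 8), (9, 3)}.
Total count |C(F_11)_aff| = 10.


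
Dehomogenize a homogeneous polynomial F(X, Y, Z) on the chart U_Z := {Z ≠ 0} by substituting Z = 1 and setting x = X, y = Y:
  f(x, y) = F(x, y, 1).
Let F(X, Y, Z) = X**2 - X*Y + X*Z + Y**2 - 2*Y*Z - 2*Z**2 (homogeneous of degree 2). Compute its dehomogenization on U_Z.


f(x, y) = x**2 - x*y + x + y**2 - 2*y - 2

On U_Z we set Z = 1. Each monomial c·X^i·Y^j·Z^k in F becomes c·x^i·y^j·1^k = c·x^i·y^j.
Substituting Z = 1: F(X, Y, 1) = x**2 - x*y + x + y**2 - 2*y - 2.
Note: deg(f) ≤ deg(F) = 2; strict inequality happens when F is divisible by Z (lost terms).


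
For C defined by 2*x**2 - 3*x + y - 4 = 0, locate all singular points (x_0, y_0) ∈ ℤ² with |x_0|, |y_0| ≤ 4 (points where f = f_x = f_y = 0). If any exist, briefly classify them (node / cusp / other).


No singular points in the scanned grid; C is smooth there.

Compute partial derivatives:
  f_x = 4*x - 3.
  f_y = 1.
f_y = 1 is a nonzero constant, so f_y never vanishes: no point (x, y) can satisfy f = f_x = f_y = 0. In particular no (x, y) ∈ {−4, ..., 4}² is singular; the curve is smooth.


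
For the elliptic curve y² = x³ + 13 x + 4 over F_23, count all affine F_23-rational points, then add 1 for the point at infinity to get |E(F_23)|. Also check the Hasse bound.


Affine points = {(0, 2), (0, 21), (1, 8), (1, 15), (3, 1), (3, 22), (7, 1), (7, 22), (11, 11), (11, 12), (12, 5), (12, 18), (13, 1), (13, 22), (14, 3), (14, 20), (15, 3), (15, 20), (17, 3), (17, 20), (19, 7), (19, 16), (21, 4), (21, 19), (22, 6), (22, 17)}; affine count = 26; |E(F_23)| = 27.

Discriminant check: Δ ∝ 4a³ + 27b² = 4·13³ + 27·4² = 4·2197 + 27·16 ≡ 20 (mod 23). Nonzero ⇒ E is nonsingular.
For each x ∈ F_23, compute rhs = x³ + 13·x + 4 mod 23, then count y ∈ F_23 with y² ≡ rhs.
  x = 0: rhs = 4, matching y values: 2, 21 (2 points).
  x = 1: rhs = 18, matching y values: 8, 15 (2 points).
  x = 2: rhs = 15, matching y values: none (0 points).
  x = 3: rhs = 1, matching y values: 1, 22 (2 points).
  x = 4: rhs = 5, matching y values: none (0 points).
  x = 5: rhs = 10, matching y values: none (0 points).
  x = 6: rhs = 22, matching y values: none (0 points).
  x = 7: rhs = 1, matching y values: 1, 22 (2 points).
  x = 8: rhs = 22, matching y values: none (0 points).
  x = 9: rhs = 22, matching y values: none (0 points).
  x = 10: rhs = 7, matching y values: none (0 points).
  x = 11: rhs = 6, matching y values: 11, 12 (2 points).
  x = 12: rhs = 2, matching y values: 5, 18 (2 points).
  x = 13: rhs = 1, matching y values: 1, 22 (2 points).
  x = 14: rhs = 9, matching y values: 3, 20 (2 points).
  x = 15: rhs = 9, matching y values: 3, 20 (2 points).
  x = 16: rhs = 7, matching y values: none (0 points).
  x = 17: rhs = 9, matching y values: 3, 20 (2 points).
  x = 18: rhs = 21, matching y values: none (0 points).
  x = 19: rhs = 3, matching y values: 7, 16 (2 points).
  x = 20: rhs = 7, matching y values: none (0 points).
  x = 21: rhs = 16, matching y values: 4, 19 (2 points).
  x = 22: rhs = 13, matching y values: 6, 17 (2 points).
Total affine count: 26.
Full point count |E(F_23)| = 26 + 1 = 27.
Hasse bound: |27 − (23+1)| = |3| = 3 ≤ 2√23 ≈ 9.5917 ✓.


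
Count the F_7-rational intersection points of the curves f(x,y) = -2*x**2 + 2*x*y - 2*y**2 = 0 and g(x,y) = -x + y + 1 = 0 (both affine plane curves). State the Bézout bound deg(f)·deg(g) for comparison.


Common zeros: {(3, 2), (5, 4)}; count = 2; Bézout bound = 2.

deg(f) = 2, deg(g) = 1, so Bézout bound = 2.
Scan x ∈ F_7. For each x, list the y ∈ F_7 with f(x, y) ≡ 0 and those with g(x, y) ≡ 0 (mod 7); the common zeros in that column are the intersection.
  x = 0: f ≡ 0 at y ∈ {0}; g ≡ 0 at y ∈ {6}; common: ∅.
  x = 1: f ≡ 0 at y ∈ {3, 5}; g ≡ 0 at y ∈ {0}; common: ∅.
  x = 2: f ≡ 0 at y ∈ {3, 6}; g ≡ 0 at y ∈ {1}; common: ∅.
  x = 3: f ≡ 0 at y ∈ {1, 2}; g ≡ 0 at y ∈ {2}; common: {2}.
  x = 4: f ≡ 0 at y ∈ {5, 6}; g ≡ 0 at y ∈ {3}; common: ∅.
  x = 5: f ≡ 0 at y ∈ {1, 4}; g ≡ 0 at y ∈ {4}; common: {4}.
  x = 6: f ≡ 0 at y ∈ {2, 4}; g ≡ 0 at y ∈ {5}; common: ∅.
Collecting: common zeros = {(3, 2), (5, 4)}, so the count is 2.
Comparison with the Bézout bound: 2 ≤ 2 = deg(f)·deg(g), as expected for curves with no common component (the bound is attained).


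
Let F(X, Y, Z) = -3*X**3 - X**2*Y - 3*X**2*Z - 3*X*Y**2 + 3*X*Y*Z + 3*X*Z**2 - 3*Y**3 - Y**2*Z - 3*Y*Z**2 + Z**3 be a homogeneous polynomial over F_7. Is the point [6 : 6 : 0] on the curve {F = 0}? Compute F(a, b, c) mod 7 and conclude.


F(6,6,0) ≡ 3 (mod 7); P is NOT on the curve.

Evaluate F(6, 6, 0) term-by-term (mod 7).
  -3*X**3 ↦ -3·216·1·1 = -648
  -X**2*Y ↦ -1·36·6·1 = -216
  -3*X**2*Z ↦ -3·36·1·0 = 0
  -3*X*Y**2 ↦ -3·6·36·1 = -648
  3*X*Y*Z ↦ 3·6·6·0 = 0
  3*X*Z**2 ↦ 3·6·1·0 = 0
  -3*Y**3 ↦ -3·1·216·1 = -648
  -Y**2*Z ↦ -1·1·36·0 = 0
  -3*Y*Z**2 ↦ -3·1·6·0 = 0
  Z**3 ↦ 1·1·1·0 = 0
Sum: F(6, 6, 0) = (-648) + (-216) + (0) + (-648) + (0) + (0) + (-648) + (0) + (0) + (0) = -2160.
Reducing mod 7: -2160 ≡ 3 (mod 7).
Since F(a, b, c) ≡ 3 ≠ 0 (mod 7), P does NOT lie on the curve.


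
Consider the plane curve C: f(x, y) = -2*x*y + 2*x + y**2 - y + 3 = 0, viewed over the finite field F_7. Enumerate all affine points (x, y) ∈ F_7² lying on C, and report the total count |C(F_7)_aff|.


Affine F_7-points: {(2, 0), (2, 5), (4, 3), (4, 6), (6, 2), (6, 4)}; count = 6.

For each of the 49 pairs (x, y) ∈ F_7², evaluate f(x, y) mod 7. Record the zeros.
  x = 0: [0↦3, 1↦3, 2↦5, 3↦2, 4↦1, 5↦2, 6↦5]  zeros at y ∈ ∅
  x = 1: [0↦5, 1↦3, 2↦3, 3↦5, 4↦2, 5↦1, 6↦2]  zeros at y ∈ ∅
  x = 2: [0↦0, 1↦3, 2↦1, 3↦1, 4↦3, 5↦0, 6↦6]  zeros at y ∈ {0, 5}
  x = 3: [0↦2, 1↦3, 2↦6, 3↦4, 4↦4, 5↦6, 6↦3]  zeros at y ∈ ∅
  x = 4: [0↦4, 1↦3, 2↦4, 3↦0, 4↦5, 5↦5, 6↦0]  zeros at y ∈ {3, 6}
  x = 5: [0↦6, 1↦3, 2↦2, 3↦3, 4↦6, 5↦4, 6↦4]  zeros at y ∈ ∅
  x = 6: [0↦1, 1↦3, 2↦0, 3↦6, 4↦0, 5↦3, 6↦1]  zeros at y ∈ {2, 4}
Collecting zeros: affine points = {(2, 0), (2, 5), (4, 3), (4, 6), (6, 2), (6, 4)}.
Total count |C(F_7)_aff| = 6.


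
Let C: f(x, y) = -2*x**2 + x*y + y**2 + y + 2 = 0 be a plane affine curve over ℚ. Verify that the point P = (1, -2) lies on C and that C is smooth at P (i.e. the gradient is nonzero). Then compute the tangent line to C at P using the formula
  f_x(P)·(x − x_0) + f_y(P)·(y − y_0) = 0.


Tangent line at P: -6*x - 2*y + 2 = 0.

Step 1: f(1, -2) = 0, so P lies on C.
Step 2: partial derivatives
  f_x(x, y) = -4*x + y, f_y(x, y) = x + 2*y + 1.
  f_x(P) = -6, f_y(P) = -2 (gradient nonzero, so P is smooth).
Step 3: tangent line at P: -6·(x − 1) + -2·(y − -2) = 0.
Expanding: -6*x - 2*y + 2 = 0.


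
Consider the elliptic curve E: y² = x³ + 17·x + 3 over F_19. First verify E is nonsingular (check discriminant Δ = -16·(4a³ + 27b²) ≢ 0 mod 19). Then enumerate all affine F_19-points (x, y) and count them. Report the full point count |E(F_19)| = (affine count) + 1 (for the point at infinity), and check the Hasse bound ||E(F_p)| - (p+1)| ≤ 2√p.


Affine points = {(2, 8), (2, 11), (3, 9), (3, 10), (5, 2), (5, 17), (6, 6), (6, 13), (7, 3), (7, 16), (8, 9), (8, 10), (9, 7), (9, 12), (11, 1), (11, 18), (12, 4), (12, 15), (15, 2), (15, 17), (16, 1), (16, 18), (18, 2), (18, 17)}; affine count = 24; |E(F_19)| = 25.

Discriminant check: Δ ∝ 4a³ + 27b² = 4·17³ + 27·3² = 4·4913 + 27·9 ≡ 2 (mod 19). Nonzero ⇒ E is nonsingular.
For each x ∈ F_19, compute rhs = x³ + 17·x + 3 mod 19, then count y ∈ F_19 with y² ≡ rhs.
  x = 0: rhs = 3, matching y values: none (0 points).
  x = 1: rhs = 2, matching y values: none (0 points).
  x = 2: rhs = 7, matching y values: 8, 11 (2 points).
  x = 3: rhs = 5, matching y values: 9, 10 (2 points).
  x = 4: rhs = 2, matching y values: none (0 points).
  x = 5: rhs = 4, matching y values: 2, 17 (2 points).
  x = 6: rhs = 17, matching y values: 6, 13 (2 points).
  x = 7: rhs = 9, matching y values: 3, 16 (2 points).
  x = 8: rhs = 5, matching y values: 9, 10 (2 points).
  x = 9: rhs = 11, matching y values: 7, 12 (2 points).
  x = 10: rhs = 14, matching y values: none (0 points).
  x = 11: rhs = 1, matching y values: 1, 18 (2 points).
  x = 12: rhs = 16, matching y values: 4, 15 (2 points).
  x = 13: rhs = 8, matching y values: none (0 points).
  x = 14: rhs = 2, matching y values: none (0 points).
  x = 15: rhs = 4, matching y values: 2, 17 (2 points).
  x = 16: rhs = 1, matching y values: 1, 18 (2 points).
  x = 17: rhs = 18, matching y values: none (0 points).
  x = 18: rhs = 4, matching y values: 2, 17 (2 points).
Total affine count: 24.
Full point count |E(F_19)| = 24 + 1 = 25.
Hasse bound: |25 − (19+1)| = |5| = 5 ≤ 2√19 ≈ 8.7178 ✓.


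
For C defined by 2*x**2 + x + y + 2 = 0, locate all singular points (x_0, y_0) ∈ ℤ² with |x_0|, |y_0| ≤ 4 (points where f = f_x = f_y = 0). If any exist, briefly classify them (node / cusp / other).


No singular points in the scanned grid; C is smooth there.

Compute partial derivatives:
  f_x = 4*x + 1.
  f_y = 1.
f_y = 1 is a nonzero constant, so f_y never vanishes: no point (x, y) can satisfy f = f_x = f_y = 0. In particular no (x, y) ∈ {−4, ..., 4}² is singular; the curve is smooth.


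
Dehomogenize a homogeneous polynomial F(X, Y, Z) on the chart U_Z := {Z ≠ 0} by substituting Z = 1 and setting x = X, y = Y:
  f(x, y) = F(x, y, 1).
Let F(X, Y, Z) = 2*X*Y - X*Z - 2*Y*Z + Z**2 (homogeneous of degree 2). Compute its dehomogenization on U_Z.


f(x, y) = 2*x*y - x - 2*y + 1

On U_Z we set Z = 1. Each monomial c·X^i·Y^j·Z^k in F becomes c·x^i·y^j·1^k = c·x^i·y^j.
Substituting Z = 1: F(X, Y, 1) = 2*x*y - x - 2*y + 1.
Note: deg(f) ≤ deg(F) = 2; strict inequality happens when F is divisible by Z (lost terms).


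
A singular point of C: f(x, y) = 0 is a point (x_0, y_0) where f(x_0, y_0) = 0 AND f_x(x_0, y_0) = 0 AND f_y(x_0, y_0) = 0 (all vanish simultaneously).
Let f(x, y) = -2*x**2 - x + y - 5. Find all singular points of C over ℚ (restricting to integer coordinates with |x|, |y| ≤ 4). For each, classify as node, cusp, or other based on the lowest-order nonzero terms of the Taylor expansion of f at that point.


No singular points in the scanned grid; C is smooth there.

Compute partial derivatives:
  f_x = -4*x - 1.
  f_y = 1.
f_y = 1 is a nonzero constant, so f_y never vanishes: no point (x, y) can satisfy f = f_x = f_y = 0. In particular no (x, y) ∈ {−4, ..., 4}² is singular; the curve is smooth.


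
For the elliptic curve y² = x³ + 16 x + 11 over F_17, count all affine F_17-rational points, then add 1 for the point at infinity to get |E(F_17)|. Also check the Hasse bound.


Affine points = {(2, 0), (3, 1), (3, 16), (6, 0), (9, 0), (10, 7), (10, 10), (13, 6), (13, 11), (14, 2), (14, 15)}; affine count = 11; |E(F_17)| = 12.

Discriminant check: Δ ∝ 4a³ + 27b² = 4·16³ + 27·11² = 4·4096 + 27·121 ≡ 16 (mod 17). Nonzero ⇒ E is nonsingular.
For each x ∈ F_17, compute rhs = x³ + 16·x + 11 mod 17, then count y ∈ F_17 with y² ≡ rhs.
  x = 0: rhs = 11, matching y values: none (0 points).
  x = 1: rhs = 11, matching y values: none (0 points).
  x = 2: rhs = 0, matching y values: 0 (1 points).
  x = 3: rhs = 1, matching y values: 1, 16 (2 points).
  x = 4: rhs = 3, matching y values: none (0 points).
  x = 5: rhs = 12, matching y values: none (0 points).
  x = 6: rhs = 0, matching y values: 0 (1 points).
  x = 7: rhs = 7, matching y values: none (0 points).
  x = 8: rhs = 5, matching y values: none (0 points).
  x = 9: rhs = 0, matching y values: 0 (1 points).
  x = 10: rhs = 15, matching y values: 7, 10 (2 points).
  x = 11: rhs = 5, matching y values: none (0 points).
  x = 12: rhs = 10, matching y values: none (0 points).
  x = 13: rhs = 2, matching y values: 6, 11 (2 points).
  x = 14: rhs = 4, matching y values: 2, 15 (2 points).
  x = 15: rhs = 5, matching y values: none (0 points).
  x = 16: rhs = 11, matching y values: none (0 points).
Total affine count: 11.
Full point count |E(F_17)| = 11 + 1 = 12.
Hasse bound: |12 − (17+1)| = |-6| = 6 ≤ 2√17 ≈ 8.2462 ✓.


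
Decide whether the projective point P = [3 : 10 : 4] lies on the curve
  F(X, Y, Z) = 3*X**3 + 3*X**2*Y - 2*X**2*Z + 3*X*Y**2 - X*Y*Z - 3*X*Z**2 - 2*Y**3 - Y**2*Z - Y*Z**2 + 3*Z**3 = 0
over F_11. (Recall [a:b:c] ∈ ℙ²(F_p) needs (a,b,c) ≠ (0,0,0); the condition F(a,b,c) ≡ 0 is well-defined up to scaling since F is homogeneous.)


F(3,10,4) ≡ 10 (mod 11); P is NOT on the curve.

Evaluate F(3, 10, 4) term-by-term (mod 11).
  3*X**3 ↦ 3·27·1·1 = 81
  3*X**2*Y ↦ 3·9·10·1 = 270
  -2*X**2*Z ↦ -2·9·1·4 = -72
  3*X*Y**2 ↦ 3·3·100·1 = 900
  -X*Y*Z ↦ -1·3·10·4 = -120
  -3*X*Z**2 ↦ -3·3·1·16 = -144
  -2*Y**3 ↦ -2·1·1000·1 = -2000
  -Y**2*Z ↦ -1·1·100·4 = -400
  -Y*Z**2 ↦ -1·1·10·16 = -160
  3*Z**3 ↦ 3·1·1·64 = 192
Sum: F(3, 10, 4) = (81) + (270) + (-72) + (900) + (-120) + (-144) + (-2000) + (-400) + (-160) + (192) = -1453.
Reducing mod 11: -1453 ≡ 10 (mod 11).
Since F(a, b, c) ≡ 10 ≠ 0 (mod 11), P does NOT lie on the curve.


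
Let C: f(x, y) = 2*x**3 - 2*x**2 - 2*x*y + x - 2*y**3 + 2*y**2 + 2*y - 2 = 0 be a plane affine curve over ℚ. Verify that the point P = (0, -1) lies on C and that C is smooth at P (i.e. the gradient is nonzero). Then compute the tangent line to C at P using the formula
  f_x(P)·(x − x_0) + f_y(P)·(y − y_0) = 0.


Tangent line at P: 3*x - 8*y - 8 = 0.

Step 1: f(0, -1) = 0, so P lies on C.
Step 2: partial derivatives
  f_x(x, y) = 6*x**2 - 4*x - 2*y + 1, f_y(x, y) = -2*x - 6*y**2 + 4*y + 2.
  f_x(P) = 3, f_y(P) = -8 (gradient nonzero, so P is smooth).
Step 3: tangent line at P: 3·(x − 0) + -8·(y − -1) = 0.
Expanding: 3*x - 8*y - 8 = 0.


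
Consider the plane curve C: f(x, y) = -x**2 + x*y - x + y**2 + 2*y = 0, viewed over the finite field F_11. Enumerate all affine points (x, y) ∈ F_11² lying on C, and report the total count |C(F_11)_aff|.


Affine F_11-points: {(0, 0), (0, 9), (5, 1), (5, 3), (6, 1), (6, 2), (8, 3), (8, 9), (10, 0), (10, 10)}; count = 10.

For each of the 121 pairs (x, y) ∈ F_11², evaluate f(x, y) mod 11. Record the zeros.
  x = 0: [0↦0, 1↦3, 2↦8, 3↦4, 4↦2, 5↦2, 6↦4, 7↦8, 8↦3, 9↦0, 10↦10]  zeros at y ∈ {0, 9}
  x = 1: [0↦9, 1↦2, 2↦8, 3↦5, 4↦4, 5↦5, 6↦8, 7↦2, 8↦9, 9↦7, 10↦7]  zeros at y ∈ ∅
  x = 2: [0↦5, 1↦10, 2↦6, 3↦4, 4↦4, 5↦6, 6↦10, 7↦5, 8↦2, 9↦1, 10↦2]  zeros at y ∈ ∅
  x = 3: [0↦10, 1↦5, 2↦2, 3↦1, 4↦2, 5↦5, 6↦10, 7↦6, 8↦4, 9↦4, 10↦6]  zeros at y ∈ ∅
  x = 4: [0↦2, 1↦9, 2↦7, 3↦7, 4↦9, 5↦2, 6↦8, 7↦5, 8↦4, 9↦5, 10↦8]  zeros at y ∈ ∅
  x = 5: [0↦3, 1↦0, 2↦10, 3↦0, 4↦3, 5↦8, 6↦4, 7↦2, 8↦2, 9↦4, 10↦8]  zeros at y ∈ {1, 3}
  x = 6: [0↦2, 1↦0, 2↦0, 3↦2, 4↦6, 5↦1, 6↦9, 7↦8, 8↦9, 9↦1, 10↦6]  zeros at y ∈ {1, 2}
  x = 7: [0↦10, 1↦9, 2↦10, 3↦2, 4↦7, 5↦3, 6↦1, 7↦1, 8↦3, 9↦7, 10↦2]  zeros at y ∈ ∅
  x = 8: [0↦5, 1↦5, 2↦7, 3↦0, 4↦6, 5↦3, 6↦2, 7↦3, 8↦6, 9↦0, 10↦7]  zeros at y ∈ {3, 9}
  x = 9: [0↦9, 1↦10, 2↦2, 3↦7, 4↦3, 5↦1, 6↦1, 7↦3, 8↦7, 9↦2, 10↦10]  zeros at y ∈ ∅
  x = 10: [0↦0, 1↦2, 2↦6, 3↦1, 4↦9, 5↦8, 6↦9, 7↦1, 8↦6, 9↦2, 10↦0]  zeros at y ∈ {0, 10}
Collecting zeros: affine points = {(0, 0), (0, 9), (5, 1), (5, 3), (6, 1), (6, 2), (8, 3), (8, 9), (10, 0), (10, 10)}.
Total count |C(F_11)_aff| = 10.


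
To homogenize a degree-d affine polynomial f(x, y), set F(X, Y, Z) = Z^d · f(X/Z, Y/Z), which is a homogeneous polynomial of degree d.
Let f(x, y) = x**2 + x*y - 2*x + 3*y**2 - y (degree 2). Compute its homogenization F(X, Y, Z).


F(X, Y, Z) = X**2 + X*Y - 2*X*Z + 3*Y**2 - Y*Z

deg(f) = 2.
Substitute x = X/Z, y = Y/Z into f, then multiply by Z^2.
  monomial 1·x^2·y^0 ↦ 1·X^2·Y^0·Z^0.
  monomial 1·x^1·y^1 ↦ 1·X^1·Y^1·Z^0.
  monomial -2·x^1·y^0 ↦ -2·X^1·Y^0·Z^1.
  monomial 3·x^0·y^2 ↦ 3·X^0·Y^2·Z^0.
  monomial -1·x^0·y^1 ↦ -1·X^0·Y^1·Z^1.
Collecting: F(X, Y, Z) = X**2 + X*Y - 2*X*Z + 3*Y**2 - Y*Z.


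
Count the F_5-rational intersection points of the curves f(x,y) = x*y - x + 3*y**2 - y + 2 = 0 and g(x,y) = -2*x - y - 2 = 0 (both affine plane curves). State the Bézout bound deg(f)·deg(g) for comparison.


Common zeros: {(3, 2)}; count = 1; Bézout bound = 2.

deg(f) = 2, deg(g) = 1, so Bézout bound = 2.
Scan x ∈ F_5. For each x, list the y ∈ F_5 with f(x, y) ≡ 0 and those with g(x, y) ≡ 0 (mod 5); the common zeros in that column are the intersection.
  x = 0: f ≡ 0 at y ∈ ∅; g ≡ 0 at y ∈ {3}; common: ∅.
  x = 1: f ≡ 0 at y ∈ ∅; g ≡ 0 at y ∈ {1}; common: ∅.
  x = 2: f ≡ 0 at y ∈ {0, 3}; g ≡ 0 at y ∈ {4}; common: ∅.
  x = 3: f ≡ 0 at y ∈ {2, 4}; g ≡ 0 at y ∈ {2}; common: {2}.
  x = 4: f ≡ 0 at y ∈ ∅; g ≡ 0 at y ∈ {0}; common: ∅.
Collecting: common zeros = {(3, 2)}, so the count is 1.
Comparison with the Bézout bound: 1 ≤ 2 = deg(f)·deg(g), as expected for curves with no common component (the affine F_5-count falls short of the bound because intersections may lie at infinity, over extension fields, or carry multiplicity).


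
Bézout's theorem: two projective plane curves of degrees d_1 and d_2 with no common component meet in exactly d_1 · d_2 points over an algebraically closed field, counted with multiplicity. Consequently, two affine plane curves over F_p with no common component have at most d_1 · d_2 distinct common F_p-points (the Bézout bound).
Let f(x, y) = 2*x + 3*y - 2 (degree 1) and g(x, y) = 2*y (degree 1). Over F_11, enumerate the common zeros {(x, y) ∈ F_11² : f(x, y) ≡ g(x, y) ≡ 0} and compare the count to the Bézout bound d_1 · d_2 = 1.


Common zeros: {(1, 0)}; count = 1; Bézout bound = 1.

deg(f) = 1, deg(g) = 1, so Bézout bound = 1.
Scan x ∈ F_11. For each x, list the y ∈ F_11 with f(x, y) ≡ 0 and those with g(x, y) ≡ 0 (mod 11); the common zeros in that column are the intersection.
  x = 0: f ≡ 0 at y ∈ {8}; g ≡ 0 at y ∈ {0}; common: ∅.
  x = 1: f ≡ 0 at y ∈ {0}; g ≡ 0 at y ∈ {0}; common: {0}.
  x = 2: f ≡ 0 at y ∈ {3}; g ≡ 0 at y ∈ {0}; common: ∅.
  x = 3: f ≡ 0 at y ∈ {6}; g ≡ 0 at y ∈ {0}; common: ∅.
  x = 4: f ≡ 0 at y ∈ {9}; g ≡ 0 at y ∈ {0}; common: ∅.
  x = 5: f ≡ 0 at y ∈ {1}; g ≡ 0 at y ∈ {0}; common: ∅.
  x = 6: f ≡ 0 at y ∈ {4}; g ≡ 0 at y ∈ {0}; common: ∅.
  x = 7: f ≡ 0 at y ∈ {7}; g ≡ 0 at y ∈ {0}; common: ∅.
  x = 8: f ≡ 0 at y ∈ {10}; g ≡ 0 at y ∈ {0}; common: ∅.
  x = 9: f ≡ 0 at y ∈ {2}; g ≡ 0 at y ∈ {0}; common: ∅.
  x = 10: f ≡ 0 at y ∈ {5}; g ≡ 0 at y ∈ {0}; common: ∅.
Collecting: common zeros = {(1, 0)}, so the count is 1.
Comparison with the Bézout bound: 1 ≤ 1 = deg(f)·deg(g), as expected for curves with no common component (the bound is attained).


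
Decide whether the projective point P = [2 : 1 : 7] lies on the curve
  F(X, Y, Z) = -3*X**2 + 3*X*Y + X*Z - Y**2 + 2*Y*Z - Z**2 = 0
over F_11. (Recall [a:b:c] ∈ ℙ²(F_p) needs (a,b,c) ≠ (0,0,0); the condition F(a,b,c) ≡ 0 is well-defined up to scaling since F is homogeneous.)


F(2,1,7) ≡ 5 (mod 11); P is NOT on the curve.

Evaluate F(2, 1, 7) term-by-term (mod 11).
  -3*X**2 ↦ -3·4·1·1 = -12
  3*X*Y ↦ 3·2·1·1 = 6
  X*Z ↦ 1·2·1·7 = 14
  -Y**2 ↦ -1·1·1·1 = -1
  2*Y*Z ↦ 2·1·1·7 = 14
  -Z**2 ↦ -1·1·1·49 = -49
Sum: F(2, 1, 7) = (-12) + (6) + (14) + (-1) + (14) + (-49) = -28.
Reducing mod 11: -28 ≡ 5 (mod 11).
Since F(a, b, c) ≡ 5 ≠ 0 (mod 11), P does NOT lie on the curve.


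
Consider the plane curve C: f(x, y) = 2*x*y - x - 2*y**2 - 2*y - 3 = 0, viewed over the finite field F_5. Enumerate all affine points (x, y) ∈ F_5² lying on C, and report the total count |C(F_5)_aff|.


Affine F_5-points: {(0, 2), (2, 0), (2, 1), (4, 4)}; count = 4.

For each of the 25 pairs (x, y) ∈ F_5², evaluate f(x, y) mod 5. Record the zeros.
  x = 0: [0↦2, 1↦3, 2↦0, 3↦3, 4↦2]  zeros at y ∈ {2}
  x = 1: [0↦1, 1↦4, 2↦3, 3↦3, 4↦4]  zeros at y ∈ ∅
  x = 2: [0↦0, 1↦0, 2↦1, 3↦3, 4↦1]  zeros at y ∈ {0, 1}
  x = 3: [0↦4, 1↦1, 2↦4, 3↦3, 4↦3]  zeros at y ∈ ∅
  x = 4: [0↦3, 1↦2, 2↦2, 3↦3, 4↦0]  zeros at y ∈ {4}
Collecting zeros: affine points = {(0, 2), (2, 0), (2, 1), (4, 4)}.
Total count |C(F_5)_aff| = 4.


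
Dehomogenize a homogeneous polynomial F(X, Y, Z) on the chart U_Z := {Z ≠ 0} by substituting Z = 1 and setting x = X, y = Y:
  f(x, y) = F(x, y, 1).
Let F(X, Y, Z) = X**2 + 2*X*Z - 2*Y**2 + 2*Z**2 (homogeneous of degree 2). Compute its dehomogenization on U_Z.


f(x, y) = x**2 + 2*x - 2*y**2 + 2

On U_Z we set Z = 1. Each monomial c·X^i·Y^j·Z^k in F becomes c·x^i·y^j·1^k = c·x^i·y^j.
Substituting Z = 1: F(X, Y, 1) = x**2 + 2*x - 2*y**2 + 2.
Note: deg(f) ≤ deg(F) = 2; strict inequality happens when F is divisible by Z (lost terms).


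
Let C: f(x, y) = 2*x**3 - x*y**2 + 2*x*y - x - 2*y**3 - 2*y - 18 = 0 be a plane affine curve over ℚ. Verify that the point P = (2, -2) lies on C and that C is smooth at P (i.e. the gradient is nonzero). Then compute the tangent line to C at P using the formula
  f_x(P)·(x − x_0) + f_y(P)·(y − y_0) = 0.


Tangent line at P: 15*x - 14*y - 58 = 0.

Step 1: f(2, -2) = 0, so P lies on C.
Step 2: partial derivatives
  f_x(x, y) = 6*x**2 - y**2 + 2*y - 1, f_y(x, y) = -2*x*y + 2*x - 6*y**2 - 2.
  f_x(P) = 15, f_y(P) = -14 (gradient nonzero, so P is smooth).
Step 3: tangent line at P: 15·(x − 2) + -14·(y − -2) = 0.
Expanding: 15*x - 14*y - 58 = 0.
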